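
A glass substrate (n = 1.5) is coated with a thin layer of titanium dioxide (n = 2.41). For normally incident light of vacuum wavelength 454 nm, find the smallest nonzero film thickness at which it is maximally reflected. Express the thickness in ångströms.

Top surface (1.0 → 2.41): reflection off a higher-index medium gives a half-wave phase shift.
At the lower boundary (n = 2.41 to n = 1.5) the reflected ray undergoes no phase shift.
The two reflections differ by half a wavelength.
For maximum reflection here: 2 n t = (m + ½) λ.
Minimum at m = 0: t = λ / (4 n) = 454 / (4 × 2.41) = 47.1 nm.

471 Å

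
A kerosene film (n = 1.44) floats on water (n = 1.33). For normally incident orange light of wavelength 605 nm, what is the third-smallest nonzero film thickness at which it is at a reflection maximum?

Ray reflecting at the top interface goes from n = 1.0 toward n = 1.44: a half-wave phase shift.
Bottom surface (1.44 → 1.33): reflection off a lower-index medium gives no phase shift.
Net: one phase inversion between the two reflected rays.
With one net inversion, constructive interference in reflection requires 2 n t = (m + ½) λ.
The third-smallest nonzero thickness corresponds to m = 2: t = (m + ½) λ / (2 n) = 2.50 × 605 / (2 × 1.44) = 525 nm.

525 nm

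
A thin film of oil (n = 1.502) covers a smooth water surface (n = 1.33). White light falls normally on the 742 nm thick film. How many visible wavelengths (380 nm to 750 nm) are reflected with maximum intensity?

At the upper boundary (n = 1.0 to n = 1.502) the reflected ray undergoes a half-wave phase shift.
At the lower boundary (n = 1.502 to n = 1.33) the reflected ray undergoes no phase shift.
The two reflections differ by half a wavelength.
For strong reflection here: 2 n t = (m + ½) λ.
λ = 2 n t / (m + ½) = 2229 / (m + ½) nm.
m=2: 892 nm (IR); m=3: 637 nm (visible); m=4: 495 nm (visible); m=5: 405 nm (visible); m=6: 343 nm (UV).

3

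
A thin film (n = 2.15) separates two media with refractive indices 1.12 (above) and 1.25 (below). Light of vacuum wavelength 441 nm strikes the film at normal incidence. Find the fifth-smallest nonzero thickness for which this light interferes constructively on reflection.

At the upper boundary (n = 1.12 to n = 2.15) the reflected ray undergoes a half-wave phase shift.
Bottom surface (2.15 → 1.25): reflection off a lower-index medium gives no phase shift.
Net: one phase inversion between the two reflected rays.
For bright reflection here: 2 n t = (m + ½) λ.
The fifth-smallest nonzero thickness corresponds to m = 4: t = (m + ½) λ / (2 n) = 4.50 × 441 / (2 × 2.15) = 462 nm.

462 nm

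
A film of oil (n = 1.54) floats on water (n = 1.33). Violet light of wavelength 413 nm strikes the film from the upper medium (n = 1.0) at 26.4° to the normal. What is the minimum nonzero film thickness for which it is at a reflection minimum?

140 nm

Ray reflecting at the top interface goes from n = 1.0 toward n = 1.54: a half-wave phase shift.
Bottom surface (1.54 → 1.33): reflection off a lower-index medium gives no phase shift.
Exactly one π shift → a net half-wave offset.
With one net inversion, destructive interference in reflection requires 2 n t cos θ_r = m λ.
Snell's law: 1.0 sin 26.4° = 1.54 sin θ_r → sin θ_r = 0.289, cos θ_r = 0.957.
Minimum nonzero at m = 1: t = λ / (2 n cos θ_r) = 413 / (2 × 1.54 × 0.957) = 140 nm.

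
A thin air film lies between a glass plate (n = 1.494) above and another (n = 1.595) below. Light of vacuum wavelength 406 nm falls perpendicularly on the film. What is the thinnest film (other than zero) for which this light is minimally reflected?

203 nm

Top surface (1.494 → 1.0): reflection off a lower-index medium gives no phase shift.
Ray reflecting at the bottom interface goes from n = 1.0 toward n = 1.595: a half-wave phase shift.
Exactly one π shift → a net half-wave offset.
For minimum reflection here: 2 n t = m λ.
Minimum nonzero at m = 1: t = λ / (2 n) = 406 / (2 × 1.0) = 203 nm.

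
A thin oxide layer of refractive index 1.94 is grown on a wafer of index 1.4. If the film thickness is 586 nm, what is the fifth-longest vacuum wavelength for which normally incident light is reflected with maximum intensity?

Top surface (1.0 → 1.94): reflection off a higher-index medium gives a half-wave phase shift.
Bottom surface (1.94 → 1.4): reflection off a lower-index medium gives no phase shift.
Exactly one π shift → a net half-wave offset.
With one net inversion, constructive interference in reflection requires 2 n t = (m + ½) λ.
λ = 2 n t / (m + ½). The fifth-longest wavelength is m = 4: λ = 2 × 1.94 × 586 / 4.50 = 505 nm.

505 nm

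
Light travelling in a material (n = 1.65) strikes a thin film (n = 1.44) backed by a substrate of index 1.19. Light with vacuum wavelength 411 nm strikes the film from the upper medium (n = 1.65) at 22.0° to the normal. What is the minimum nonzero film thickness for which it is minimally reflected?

Top surface (1.65 → 1.44): reflection off a lower-index medium gives no phase shift.
Bottom surface (1.44 → 1.19): reflection off a lower-index medium gives no phase shift.
Net: no relative phase inversion (both shifts match).
So the condition for destructive reflection is 2 n t cos θ_r = (m + ½) λ.
Snell's law: 1.65 sin 22.0° = 1.44 sin θ_r → sin θ_r = 0.429, cos θ_r = 0.903.
Minimum at m = 0: t = λ / (4 n cos θ_r) = 411 / (4 × 1.44 × 0.903) = 79.0 nm.

79.0 nm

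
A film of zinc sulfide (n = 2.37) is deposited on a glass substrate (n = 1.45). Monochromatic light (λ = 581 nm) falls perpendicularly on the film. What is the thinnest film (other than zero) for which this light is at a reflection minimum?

At the upper boundary (n = 1.0 to n = 2.37) the reflected ray undergoes a half-wave phase shift.
At the lower boundary (n = 2.37 to n = 1.45) the reflected ray undergoes no phase shift.
The two reflections differ by half a wavelength.
With one net inversion, destructive interference in reflection requires 2 n t = m λ.
Minimum nonzero at m = 1: t = λ / (2 n) = 581 / (2 × 2.37) = 123 nm.

123 nm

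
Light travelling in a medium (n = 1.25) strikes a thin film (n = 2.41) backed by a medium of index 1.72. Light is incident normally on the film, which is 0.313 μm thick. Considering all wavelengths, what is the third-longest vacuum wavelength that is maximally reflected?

Top surface (1.25 → 2.41): reflection off a higher-index medium gives a half-wave phase shift.
Bottom surface (2.41 → 1.72): reflection off a lower-index medium gives no phase shift.
Net: one phase inversion between the two reflected rays.
So the condition for constructive reflection is 2 n t = (m + ½) λ.
λ = 2 n t / (m + ½). The third-longest wavelength is m = 2: λ = 2 × 2.41 × 313 / 2.50 = 603 nm.

603 nm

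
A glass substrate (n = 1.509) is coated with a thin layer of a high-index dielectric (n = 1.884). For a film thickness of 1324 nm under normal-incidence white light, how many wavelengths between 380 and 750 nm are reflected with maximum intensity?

6

At the upper boundary (n = 1.0 to n = 1.884) the reflected ray undergoes a half-wave phase shift.
Ray reflecting at the bottom interface goes from n = 1.884 toward n = 1.509: no phase shift.
Exactly one π shift → a net half-wave offset.
With one net inversion, constructive interference in reflection requires 2 n t = (m + ½) λ.
λ = 2 n t / (m + ½) = 4989 / (m + ½) nm.
m=6: 768 nm (IR); m=7: 665 nm (visible); m=8: 587 nm (visible); m=9: 525 nm (visible); m=10: 475 nm (visible); m=11: 434 nm (visible); m=12: 399 nm (visible); m=13: 370 nm (UV).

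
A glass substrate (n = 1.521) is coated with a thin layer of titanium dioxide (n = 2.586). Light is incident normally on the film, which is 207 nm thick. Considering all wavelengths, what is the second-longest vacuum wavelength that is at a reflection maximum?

714 nm

Ray reflecting at the top interface goes from n = 1.0 toward n = 2.586: a half-wave phase shift.
Bottom surface (2.586 → 1.521): reflection off a lower-index medium gives no phase shift.
The two reflections differ by half a wavelength.
For bright reflection here: 2 n t = (m + ½) λ.
λ = 2 n t / (m + ½). The second-longest wavelength is m = 1: λ = 2 × 2.586 × 207 / 1.50 = 714 nm.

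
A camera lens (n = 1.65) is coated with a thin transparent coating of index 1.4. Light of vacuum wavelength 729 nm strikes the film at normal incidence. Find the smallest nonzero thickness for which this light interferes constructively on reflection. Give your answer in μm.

Top surface (1.0 → 1.4): reflection off a higher-index medium gives a half-wave phase shift.
Ray reflecting at the bottom interface goes from n = 1.4 toward n = 1.65: a half-wave phase shift.
Net: no relative phase inversion (both shifts match).
So the condition for constructive reflection is 2 n t = m λ.
The smallest nonzero thickness corresponds to m = 1: t = m λ / (2 n) = 1.00 × 729 / (2 × 1.4) = 260 nm.

0.260 μm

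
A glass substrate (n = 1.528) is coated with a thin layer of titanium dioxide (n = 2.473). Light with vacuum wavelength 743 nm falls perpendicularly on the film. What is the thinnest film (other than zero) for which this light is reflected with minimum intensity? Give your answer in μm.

Top surface (1.0 → 2.473): reflection off a higher-index medium gives a half-wave phase shift.
Ray reflecting at the bottom interface goes from n = 2.473 toward n = 1.528: no phase shift.
Exactly one π shift → a net half-wave offset.
With one net inversion, destructive interference in reflection requires 2 n t = m λ.
Minimum nonzero at m = 1: t = λ / (2 n) = 743 / (2 × 2.473) = 150 nm.

0.150 μm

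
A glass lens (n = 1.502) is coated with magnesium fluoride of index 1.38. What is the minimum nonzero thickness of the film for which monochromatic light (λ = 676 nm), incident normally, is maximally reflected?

Ray reflecting at the top interface goes from n = 1.0 toward n = 1.38: a half-wave phase shift.
Bottom surface (1.38 → 1.502): reflection off a higher-index medium gives a half-wave phase shift.
Net: no relative phase inversion (both shifts match).
For strong reflection here: 2 n t = m λ.
Minimum nonzero at m = 1: t = λ / (2 n) = 676 / (2 × 1.38) = 245 nm.

245 nm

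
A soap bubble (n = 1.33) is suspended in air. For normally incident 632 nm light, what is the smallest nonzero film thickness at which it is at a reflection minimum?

Top surface (1.0 → 1.33): reflection off a higher-index medium gives a half-wave phase shift.
At the lower boundary (n = 1.33 to n = 1.0) the reflected ray undergoes no phase shift.
Exactly one π shift → a net half-wave offset.
So the condition for destructive reflection is 2 n t = m λ.
The smallest nonzero thickness corresponds to m = 1: t = m λ / (2 n) = 1.00 × 632 / (2 × 1.33) = 238 nm.

238 nm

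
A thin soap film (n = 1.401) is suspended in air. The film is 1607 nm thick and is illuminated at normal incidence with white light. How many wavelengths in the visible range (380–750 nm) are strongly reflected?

6

At the upper boundary (n = 1.0 to n = 1.401) the reflected ray undergoes a half-wave phase shift.
Ray reflecting at the bottom interface goes from n = 1.401 toward n = 1.0: no phase shift.
Net: one phase inversion between the two reflected rays.
So the condition for constructive reflection is 2 n t = (m + ½) λ.
λ = 2 n t / (m + ½) = 4503 / (m + ½) nm.
m=5: 819 nm (IR); m=6: 693 nm (visible); m=7: 600 nm (visible); m=8: 530 nm (visible); m=9: 474 nm (visible); m=10: 429 nm (visible); m=11: 392 nm (visible); m=12: 360 nm (UV).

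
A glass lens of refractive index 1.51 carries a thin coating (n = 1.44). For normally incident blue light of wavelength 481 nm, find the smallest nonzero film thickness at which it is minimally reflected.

Ray reflecting at the top interface goes from n = 1.0 toward n = 1.44: a half-wave phase shift.
At the lower boundary (n = 1.44 to n = 1.51) the reflected ray undergoes a half-wave phase shift.
Zero or two π shifts → no net half-wave offset.
For weak reflection here: 2 n t = (m + ½) λ.
Minimum at m = 0: t = λ / (4 n) = 481 / (4 × 1.44) = 83.5 nm.

83.5 nm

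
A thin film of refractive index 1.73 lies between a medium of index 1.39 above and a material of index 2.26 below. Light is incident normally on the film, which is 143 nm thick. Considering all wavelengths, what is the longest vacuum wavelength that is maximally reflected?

495 nm

Ray reflecting at the top interface goes from n = 1.39 toward n = 1.73: a half-wave phase shift.
Ray reflecting at the bottom interface goes from n = 1.73 toward n = 2.26: a half-wave phase shift.
Zero or two π shifts → no net half-wave offset.
With no net inversion, constructive interference in reflection requires 2 n t = m λ.
λ = 2 n t / m. The longest wavelength is m = 1: λ = 2 × 1.73 × 143 / 1.00 = 495 nm.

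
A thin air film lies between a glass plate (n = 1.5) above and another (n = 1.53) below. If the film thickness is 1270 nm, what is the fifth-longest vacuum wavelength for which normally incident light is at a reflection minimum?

508 nm

At the upper boundary (n = 1.5 to n = 1.0) the reflected ray undergoes no phase shift.
At the lower boundary (n = 1.0 to n = 1.53) the reflected ray undergoes a half-wave phase shift.
Exactly one π shift → a net half-wave offset.
With one net inversion, destructive interference in reflection requires 2 n t = m λ.
λ = 2 n t / m. The fifth-longest wavelength is m = 5: λ = 2 × 1.0 × 1270 / 5.00 = 508 nm.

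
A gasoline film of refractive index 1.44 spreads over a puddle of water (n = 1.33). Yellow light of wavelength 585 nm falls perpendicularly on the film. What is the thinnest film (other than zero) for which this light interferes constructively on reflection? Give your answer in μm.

0.102 μm

Top surface (1.0 → 1.44): reflection off a higher-index medium gives a half-wave phase shift.
At the lower boundary (n = 1.44 to n = 1.33) the reflected ray undergoes no phase shift.
Exactly one π shift → a net half-wave offset.
For strong reflection here: 2 n t = (m + ½) λ.
Minimum at m = 0: t = λ / (4 n) = 585 / (4 × 1.44) = 102 nm.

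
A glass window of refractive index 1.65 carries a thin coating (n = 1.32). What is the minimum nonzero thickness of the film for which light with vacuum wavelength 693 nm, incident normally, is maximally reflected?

Top surface (1.0 → 1.32): reflection off a higher-index medium gives a half-wave phase shift.
Ray reflecting at the bottom interface goes from n = 1.32 toward n = 1.65: a half-wave phase shift.
Zero or two π shifts → no net half-wave offset.
With no net inversion, constructive interference in reflection requires 2 n t = m λ.
Minimum nonzero at m = 1: t = λ / (2 n) = 693 / (2 × 1.32) = 263 nm.

263 nm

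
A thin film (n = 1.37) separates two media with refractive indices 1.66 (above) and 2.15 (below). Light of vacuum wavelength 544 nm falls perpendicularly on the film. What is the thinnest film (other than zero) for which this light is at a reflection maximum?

Ray reflecting at the top interface goes from n = 1.66 toward n = 1.37: no phase shift.
Ray reflecting at the bottom interface goes from n = 1.37 toward n = 2.15: a half-wave phase shift.
Net: one phase inversion between the two reflected rays.
So the condition for constructive reflection is 2 n t = (m + ½) λ.
Minimum at m = 0: t = λ / (4 n) = 544 / (4 × 1.37) = 99.3 nm.

99.3 nm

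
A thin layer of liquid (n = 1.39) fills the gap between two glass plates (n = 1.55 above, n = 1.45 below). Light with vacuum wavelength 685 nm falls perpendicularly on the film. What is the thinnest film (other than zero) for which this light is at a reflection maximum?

Top surface (1.55 → 1.39): reflection off a lower-index medium gives no phase shift.
Bottom surface (1.39 → 1.45): reflection off a higher-index medium gives a half-wave phase shift.
Net: one phase inversion between the two reflected rays.
For bright reflection here: 2 n t = (m + ½) λ.
Minimum at m = 0: t = λ / (4 n) = 685 / (4 × 1.39) = 123 nm.

123 nm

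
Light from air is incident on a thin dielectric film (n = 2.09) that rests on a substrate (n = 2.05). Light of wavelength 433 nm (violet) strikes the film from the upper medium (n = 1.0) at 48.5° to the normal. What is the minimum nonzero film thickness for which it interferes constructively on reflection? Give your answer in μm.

0.0555 μm

Ray reflecting at the top interface goes from n = 1.0 toward n = 2.09: a half-wave phase shift.
Bottom surface (2.09 → 2.05): reflection off a lower-index medium gives no phase shift.
Net: one phase inversion between the two reflected rays.
For maximum reflection here: 2 n t cos θ_r = (m + ½) λ.
Snell's law: 1.0 sin 48.5° = 2.09 sin θ_r → sin θ_r = 0.358, cos θ_r = 0.934.
Minimum at m = 0: t = λ / (4 n cos θ_r) = 433 / (4 × 2.09 × 0.934) = 55.5 nm.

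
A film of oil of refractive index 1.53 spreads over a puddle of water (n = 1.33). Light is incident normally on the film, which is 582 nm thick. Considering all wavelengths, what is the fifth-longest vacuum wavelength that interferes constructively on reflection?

396 nm

Top surface (1.0 → 1.53): reflection off a higher-index medium gives a half-wave phase shift.
Bottom surface (1.53 → 1.33): reflection off a lower-index medium gives no phase shift.
Net: one phase inversion between the two reflected rays.
With one net inversion, constructive interference in reflection requires 2 n t = (m + ½) λ.
λ = 2 n t / (m + ½). The fifth-longest wavelength is m = 4: λ = 2 × 1.53 × 582 / 4.50 = 396 nm.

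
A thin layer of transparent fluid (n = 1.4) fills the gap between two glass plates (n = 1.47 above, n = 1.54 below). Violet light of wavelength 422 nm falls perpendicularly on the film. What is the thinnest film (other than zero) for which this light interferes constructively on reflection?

75.4 nm

Top surface (1.47 → 1.4): reflection off a lower-index medium gives no phase shift.
Bottom surface (1.4 → 1.54): reflection off a higher-index medium gives a half-wave phase shift.
The two reflections differ by half a wavelength.
So the condition for constructive reflection is 2 n t = (m + ½) λ.
Minimum at m = 0: t = λ / (4 n) = 422 / (4 × 1.4) = 75.4 nm.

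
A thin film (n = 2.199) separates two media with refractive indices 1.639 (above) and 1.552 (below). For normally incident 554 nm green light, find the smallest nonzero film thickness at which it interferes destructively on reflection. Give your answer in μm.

At the upper boundary (n = 1.639 to n = 2.199) the reflected ray undergoes a half-wave phase shift.
Bottom surface (2.199 → 1.552): reflection off a lower-index medium gives no phase shift.
Exactly one π shift → a net half-wave offset.
With one net inversion, destructive interference in reflection requires 2 n t = m λ.
Minimum nonzero at m = 1: t = λ / (2 n) = 554 / (2 × 2.199) = 126 nm.

0.126 μm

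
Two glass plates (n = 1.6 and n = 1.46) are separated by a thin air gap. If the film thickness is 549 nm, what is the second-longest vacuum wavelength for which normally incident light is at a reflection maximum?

732 nm

Top surface (1.6 → 1.0): reflection off a lower-index medium gives no phase shift.
At the lower boundary (n = 1.0 to n = 1.46) the reflected ray undergoes a half-wave phase shift.
Net: one phase inversion between the two reflected rays.
With one net inversion, constructive interference in reflection requires 2 n t = (m + ½) λ.
λ = 2 n t / (m + ½). The second-longest wavelength is m = 1: λ = 2 × 1.0 × 549 / 1.50 = 732 nm.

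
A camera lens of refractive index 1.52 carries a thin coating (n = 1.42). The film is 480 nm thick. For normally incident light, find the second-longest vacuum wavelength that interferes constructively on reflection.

682 nm

Ray reflecting at the top interface goes from n = 1.0 toward n = 1.42: a half-wave phase shift.
At the lower boundary (n = 1.42 to n = 1.52) the reflected ray undergoes a half-wave phase shift.
Net: no relative phase inversion (both shifts match).
So the condition for constructive reflection is 2 n t = m λ.
λ = 2 n t / m. The second-longest wavelength is m = 2: λ = 2 × 1.42 × 480 / 2.00 = 682 nm.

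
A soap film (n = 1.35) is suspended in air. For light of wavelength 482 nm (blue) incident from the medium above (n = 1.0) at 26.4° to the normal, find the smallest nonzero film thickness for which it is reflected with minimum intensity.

189 nm

At the upper boundary (n = 1.0 to n = 1.35) the reflected ray undergoes a half-wave phase shift.
Ray reflecting at the bottom interface goes from n = 1.35 toward n = 1.0: no phase shift.
Net: one phase inversion between the two reflected rays.
So the condition for destructive reflection is 2 n t cos θ_r = m λ.
Snell's law: 1.0 sin 26.4° = 1.35 sin θ_r → sin θ_r = 0.329, cos θ_r = 0.944.
Minimum nonzero at m = 1: t = λ / (2 n cos θ_r) = 482 / (2 × 1.35 × 0.944) = 189 nm.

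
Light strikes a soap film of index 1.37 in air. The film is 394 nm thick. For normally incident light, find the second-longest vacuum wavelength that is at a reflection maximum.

At the upper boundary (n = 1.0 to n = 1.37) the reflected ray undergoes a half-wave phase shift.
Ray reflecting at the bottom interface goes from n = 1.37 toward n = 1.0: no phase shift.
Exactly one π shift → a net half-wave offset.
With one net inversion, constructive interference in reflection requires 2 n t = (m + ½) λ.
λ = 2 n t / (m + ½). The second-longest wavelength is m = 1: λ = 2 × 1.37 × 394 / 1.50 = 720 nm.

720 nm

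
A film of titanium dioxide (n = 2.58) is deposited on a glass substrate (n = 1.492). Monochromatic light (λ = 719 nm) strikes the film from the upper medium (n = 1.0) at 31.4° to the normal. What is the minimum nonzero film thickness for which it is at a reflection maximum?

At the upper boundary (n = 1.0 to n = 2.58) the reflected ray undergoes a half-wave phase shift.
Ray reflecting at the bottom interface goes from n = 2.58 toward n = 1.492: no phase shift.
Exactly one π shift → a net half-wave offset.
So the condition for constructive reflection is 2 n t cos θ_r = (m + ½) λ.
Snell's law: 1.0 sin 31.4° = 2.58 sin θ_r → sin θ_r = 0.202, cos θ_r = 0.979.
Minimum at m = 0: t = λ / (4 n cos θ_r) = 719 / (4 × 2.58 × 0.979) = 71.1 nm.

71.1 nm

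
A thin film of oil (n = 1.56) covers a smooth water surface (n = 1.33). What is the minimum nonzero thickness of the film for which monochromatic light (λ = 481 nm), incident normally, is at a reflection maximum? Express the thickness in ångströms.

At the upper boundary (n = 1.0 to n = 1.56) the reflected ray undergoes a half-wave phase shift.
Ray reflecting at the bottom interface goes from n = 1.56 toward n = 1.33: no phase shift.
Exactly one π shift → a net half-wave offset.
With one net inversion, constructive interference in reflection requires 2 n t = (m + ½) λ.
Minimum at m = 0: t = λ / (4 n) = 481 / (4 × 1.56) = 77.1 nm.

771 Å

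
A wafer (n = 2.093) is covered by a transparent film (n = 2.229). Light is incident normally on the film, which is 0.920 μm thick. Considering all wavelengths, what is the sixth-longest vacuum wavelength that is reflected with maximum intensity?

Ray reflecting at the top interface goes from n = 1.0 toward n = 2.229: a half-wave phase shift.
Ray reflecting at the bottom interface goes from n = 2.229 toward n = 2.093: no phase shift.
Exactly one π shift → a net half-wave offset.
So the condition for constructive reflection is 2 n t = (m + ½) λ.
λ = 2 n t / (m + ½). The sixth-longest wavelength is m = 5: λ = 2 × 2.229 × 920 / 5.50 = 746 nm.

746 nm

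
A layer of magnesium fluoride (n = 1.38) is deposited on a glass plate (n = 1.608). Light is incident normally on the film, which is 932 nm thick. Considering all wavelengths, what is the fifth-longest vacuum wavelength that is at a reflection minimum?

Top surface (1.0 → 1.38): reflection off a higher-index medium gives a half-wave phase shift.
At the lower boundary (n = 1.38 to n = 1.608) the reflected ray undergoes a half-wave phase shift.
Net: no relative phase inversion (both shifts match).
With no net inversion, destructive interference in reflection requires 2 n t = (m + ½) λ.
λ = 2 n t / (m + ½). The fifth-longest wavelength is m = 4: λ = 2 × 1.38 × 932 / 4.50 = 572 nm.

572 nm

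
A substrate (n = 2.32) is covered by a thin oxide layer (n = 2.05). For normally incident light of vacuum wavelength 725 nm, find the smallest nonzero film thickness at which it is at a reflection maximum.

Top surface (1.0 → 2.05): reflection off a higher-index medium gives a half-wave phase shift.
Ray reflecting at the bottom interface goes from n = 2.05 toward n = 2.32: a half-wave phase shift.
The two reflections carry the same phase change, so no net offset.
For strong reflection here: 2 n t = m λ.
Minimum nonzero at m = 1: t = λ / (2 n) = 725 / (2 × 2.05) = 177 nm.

177 nm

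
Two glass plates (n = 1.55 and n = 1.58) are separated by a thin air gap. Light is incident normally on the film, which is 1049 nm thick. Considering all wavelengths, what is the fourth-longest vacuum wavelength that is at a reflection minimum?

Ray reflecting at the top interface goes from n = 1.55 toward n = 1.0: no phase shift.
Ray reflecting at the bottom interface goes from n = 1.0 toward n = 1.58: a half-wave phase shift.
Exactly one π shift → a net half-wave offset.
With one net inversion, destructive interference in reflection requires 2 n t = m λ.
λ = 2 n t / m. The fourth-longest wavelength is m = 4: λ = 2 × 1.0 × 1049 / 4.00 = 525 nm.

525 nm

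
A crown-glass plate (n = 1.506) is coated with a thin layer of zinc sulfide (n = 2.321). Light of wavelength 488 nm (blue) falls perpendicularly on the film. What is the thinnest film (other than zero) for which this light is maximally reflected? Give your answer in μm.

0.0526 μm

Ray reflecting at the top interface goes from n = 1.0 toward n = 2.321: a half-wave phase shift.
At the lower boundary (n = 2.321 to n = 1.506) the reflected ray undergoes no phase shift.
Exactly one π shift → a net half-wave offset.
With one net inversion, constructive interference in reflection requires 2 n t = (m + ½) λ.
Minimum at m = 0: t = λ / (4 n) = 488 / (4 × 2.321) = 52.6 nm.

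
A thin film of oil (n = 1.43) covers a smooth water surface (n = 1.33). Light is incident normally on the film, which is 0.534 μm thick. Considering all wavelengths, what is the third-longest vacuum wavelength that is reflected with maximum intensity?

611 nm

Ray reflecting at the top interface goes from n = 1.0 toward n = 1.43: a half-wave phase shift.
Bottom surface (1.43 → 1.33): reflection off a lower-index medium gives no phase shift.
Exactly one π shift → a net half-wave offset.
So the condition for constructive reflection is 2 n t = (m + ½) λ.
λ = 2 n t / (m + ½). The third-longest wavelength is m = 2: λ = 2 × 1.43 × 534 / 2.50 = 611 nm.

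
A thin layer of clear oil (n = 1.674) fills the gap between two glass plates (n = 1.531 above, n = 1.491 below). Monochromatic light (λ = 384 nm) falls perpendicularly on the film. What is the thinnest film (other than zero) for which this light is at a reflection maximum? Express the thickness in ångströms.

Ray reflecting at the top interface goes from n = 1.531 toward n = 1.674: a half-wave phase shift.
Ray reflecting at the bottom interface goes from n = 1.674 toward n = 1.491: no phase shift.
Exactly one π shift → a net half-wave offset.
So the condition for constructive reflection is 2 n t = (m + ½) λ.
Minimum at m = 0: t = λ / (4 n) = 384 / (4 × 1.674) = 57.3 nm.

573 Å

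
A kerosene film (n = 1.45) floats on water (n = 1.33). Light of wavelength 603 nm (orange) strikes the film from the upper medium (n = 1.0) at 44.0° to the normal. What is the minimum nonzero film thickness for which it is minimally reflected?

Ray reflecting at the top interface goes from n = 1.0 toward n = 1.45: a half-wave phase shift.
Ray reflecting at the bottom interface goes from n = 1.45 toward n = 1.33: no phase shift.
The two reflections differ by half a wavelength.
With one net inversion, destructive interference in reflection requires 2 n t cos θ_r = m λ.
Snell's law: 1.0 sin 44.0° = 1.45 sin θ_r → sin θ_r = 0.479, cos θ_r = 0.878.
Minimum nonzero at m = 1: t = λ / (2 n cos θ_r) = 603 / (2 × 1.45 × 0.878) = 237 nm.

237 nm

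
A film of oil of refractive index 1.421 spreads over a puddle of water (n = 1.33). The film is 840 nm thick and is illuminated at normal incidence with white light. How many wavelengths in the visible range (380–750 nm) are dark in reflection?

3

Top surface (1.0 → 1.421): reflection off a higher-index medium gives a half-wave phase shift.
Bottom surface (1.421 → 1.33): reflection off a lower-index medium gives no phase shift.
Exactly one π shift → a net half-wave offset.
So the condition for destructive reflection is 2 n t = m λ.
λ = 2 n t / m = 2387 / m nm.
m=3: 796 nm (IR); m=4: 597 nm (visible); m=5: 477 nm (visible); m=6: 398 nm (visible); m=7: 341 nm (UV).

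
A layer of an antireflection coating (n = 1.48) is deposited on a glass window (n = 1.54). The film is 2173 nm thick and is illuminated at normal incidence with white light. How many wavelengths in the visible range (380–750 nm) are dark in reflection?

8

Top surface (1.0 → 1.48): reflection off a higher-index medium gives a half-wave phase shift.
At the lower boundary (n = 1.48 to n = 1.54) the reflected ray undergoes a half-wave phase shift.
Zero or two π shifts → no net half-wave offset.
With no net inversion, destructive interference in reflection requires 2 n t = (m + ½) λ.
λ = 2 n t / (m + ½) = 6432 / (m + ½) nm.
m=8: 757 nm (IR); m=9: 677 nm (visible); m=10: 613 nm (visible); m=11: 559 nm (visible); m=12: 515 nm (visible); m=13: 476 nm (visible); m=14: 444 nm (visible); m=15: 415 nm (visible); m=16: 390 nm (visible); m=17: 368 nm (UV).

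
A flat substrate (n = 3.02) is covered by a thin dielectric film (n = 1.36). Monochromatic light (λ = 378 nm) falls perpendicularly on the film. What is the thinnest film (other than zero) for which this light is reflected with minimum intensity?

At the upper boundary (n = 1.0 to n = 1.36) the reflected ray undergoes a half-wave phase shift.
Ray reflecting at the bottom interface goes from n = 1.36 toward n = 3.02: a half-wave phase shift.
The two reflections carry the same phase change, so no net offset.
So the condition for destructive reflection is 2 n t = (m + ½) λ.
Minimum at m = 0: t = λ / (4 n) = 378 / (4 × 1.36) = 69.5 nm.

69.5 nm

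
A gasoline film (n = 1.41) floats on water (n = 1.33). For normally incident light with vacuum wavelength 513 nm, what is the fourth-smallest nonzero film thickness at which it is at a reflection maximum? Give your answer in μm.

0.637 μm

Ray reflecting at the top interface goes from n = 1.0 toward n = 1.41: a half-wave phase shift.
Bottom surface (1.41 → 1.33): reflection off a lower-index medium gives no phase shift.
The two reflections differ by half a wavelength.
With one net inversion, constructive interference in reflection requires 2 n t = (m + ½) λ.
The fourth-smallest nonzero thickness corresponds to m = 3: t = (m + ½) λ / (2 n) = 3.50 × 513 / (2 × 1.41) = 637 nm.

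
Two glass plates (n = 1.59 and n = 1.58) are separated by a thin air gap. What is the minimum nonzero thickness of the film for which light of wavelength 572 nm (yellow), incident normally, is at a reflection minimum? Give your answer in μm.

At the upper boundary (n = 1.59 to n = 1.0) the reflected ray undergoes no phase shift.
At the lower boundary (n = 1.0 to n = 1.58) the reflected ray undergoes a half-wave phase shift.
Net: one phase inversion between the two reflected rays.
For dark reflection here: 2 n t = m λ.
Minimum nonzero at m = 1: t = λ / (2 n) = 572 / (2 × 1.0) = 286 nm.

0.286 μm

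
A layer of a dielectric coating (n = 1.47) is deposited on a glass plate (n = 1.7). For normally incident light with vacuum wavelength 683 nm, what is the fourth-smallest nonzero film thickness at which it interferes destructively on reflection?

813 nm

Top surface (1.0 → 1.47): reflection off a higher-index medium gives a half-wave phase shift.
Bottom surface (1.47 → 1.7): reflection off a higher-index medium gives a half-wave phase shift.
Zero or two π shifts → no net half-wave offset.
So the condition for destructive reflection is 2 n t = (m + ½) λ.
The fourth-smallest nonzero thickness corresponds to m = 3: t = (m + ½) λ / (2 n) = 3.50 × 683 / (2 × 1.47) = 813 nm.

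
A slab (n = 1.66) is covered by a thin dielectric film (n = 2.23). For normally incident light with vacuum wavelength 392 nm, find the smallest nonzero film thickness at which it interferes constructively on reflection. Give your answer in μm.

0.0439 μm

Top surface (1.0 → 2.23): reflection off a higher-index medium gives a half-wave phase shift.
Bottom surface (2.23 → 1.66): reflection off a lower-index medium gives no phase shift.
The two reflections differ by half a wavelength.
So the condition for constructive reflection is 2 n t = (m + ½) λ.
Minimum at m = 0: t = λ / (4 n) = 392 / (4 × 2.23) = 43.9 nm.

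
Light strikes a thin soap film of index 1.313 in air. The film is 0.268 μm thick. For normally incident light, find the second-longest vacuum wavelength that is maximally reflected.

Top surface (1.0 → 1.313): reflection off a higher-index medium gives a half-wave phase shift.
Ray reflecting at the bottom interface goes from n = 1.313 toward n = 1.0: no phase shift.
Exactly one π shift → a net half-wave offset.
So the condition for constructive reflection is 2 n t = (m + ½) λ.
λ = 2 n t / (m + ½). The second-longest wavelength is m = 1: λ = 2 × 1.313 × 268 / 1.50 = 469 nm.

469 nm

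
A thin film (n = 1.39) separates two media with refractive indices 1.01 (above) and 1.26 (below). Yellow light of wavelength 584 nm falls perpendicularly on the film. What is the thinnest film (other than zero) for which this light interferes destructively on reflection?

Top surface (1.01 → 1.39): reflection off a higher-index medium gives a half-wave phase shift.
At the lower boundary (n = 1.39 to n = 1.26) the reflected ray undergoes no phase shift.
The two reflections differ by half a wavelength.
With one net inversion, destructive interference in reflection requires 2 n t = m λ.
Minimum nonzero at m = 1: t = λ / (2 n) = 584 / (2 × 1.39) = 210 nm.

210 nm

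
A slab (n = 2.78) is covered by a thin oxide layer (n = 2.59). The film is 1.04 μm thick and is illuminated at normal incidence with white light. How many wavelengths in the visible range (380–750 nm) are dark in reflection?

Ray reflecting at the top interface goes from n = 1.0 toward n = 2.59: a half-wave phase shift.
Ray reflecting at the bottom interface goes from n = 2.59 toward n = 2.78: a half-wave phase shift.
The two reflections carry the same phase change, so no net offset.
For weak reflection here: 2 n t = (m + ½) λ.
λ = 2 n t / (m + ½) = 5387 / (m + ½) nm.
m=6: 829 nm (IR); m=7: 718 nm (visible); m=8: 634 nm (visible); m=9: 567 nm (visible); m=10: 513 nm (visible); m=11: 468 nm (visible); m=12: 431 nm (visible); m=13: 399 nm (visible); m=14: 372 nm (UV).

7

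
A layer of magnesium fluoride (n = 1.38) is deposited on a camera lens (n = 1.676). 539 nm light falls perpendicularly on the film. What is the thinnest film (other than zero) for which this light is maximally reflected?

195 nm

Ray reflecting at the top interface goes from n = 1.0 toward n = 1.38: a half-wave phase shift.
At the lower boundary (n = 1.38 to n = 1.676) the reflected ray undergoes a half-wave phase shift.
Zero or two π shifts → no net half-wave offset.
For maximum reflection here: 2 n t = m λ.
Minimum nonzero at m = 1: t = λ / (2 n) = 539 / (2 × 1.38) = 195 nm.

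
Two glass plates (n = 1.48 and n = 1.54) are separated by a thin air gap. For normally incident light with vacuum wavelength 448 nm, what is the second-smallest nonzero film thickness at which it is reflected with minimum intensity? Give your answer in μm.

0.448 μm

Top surface (1.48 → 1.0): reflection off a lower-index medium gives no phase shift.
At the lower boundary (n = 1.0 to n = 1.54) the reflected ray undergoes a half-wave phase shift.
The two reflections differ by half a wavelength.
So the condition for destructive reflection is 2 n t = m λ.
The second-smallest nonzero thickness corresponds to m = 2: t = m λ / (2 n) = 2.00 × 448 / (2 × 1.0) = 448 nm.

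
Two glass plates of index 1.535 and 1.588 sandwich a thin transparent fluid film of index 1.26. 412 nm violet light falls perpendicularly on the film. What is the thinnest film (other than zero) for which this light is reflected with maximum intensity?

Ray reflecting at the top interface goes from n = 1.535 toward n = 1.26: no phase shift.
Ray reflecting at the bottom interface goes from n = 1.26 toward n = 1.588: a half-wave phase shift.
Exactly one π shift → a net half-wave offset.
For strong reflection here: 2 n t = (m + ½) λ.
Minimum at m = 0: t = λ / (4 n) = 412 / (4 × 1.26) = 81.7 nm.

81.7 nm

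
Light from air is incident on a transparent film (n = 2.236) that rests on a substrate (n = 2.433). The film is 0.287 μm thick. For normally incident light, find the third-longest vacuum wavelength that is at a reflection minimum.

513 nm

Top surface (1.0 → 2.236): reflection off a higher-index medium gives a half-wave phase shift.
At the lower boundary (n = 2.236 to n = 2.433) the reflected ray undergoes a half-wave phase shift.
The two reflections carry the same phase change, so no net offset.
For weak reflection here: 2 n t = (m + ½) λ.
λ = 2 n t / (m + ½). The third-longest wavelength is m = 2: λ = 2 × 2.236 × 287 / 2.50 = 513 nm.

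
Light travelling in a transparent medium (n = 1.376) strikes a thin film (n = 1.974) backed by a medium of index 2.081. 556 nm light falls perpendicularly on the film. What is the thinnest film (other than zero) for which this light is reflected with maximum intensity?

Ray reflecting at the top interface goes from n = 1.376 toward n = 1.974: a half-wave phase shift.
Ray reflecting at the bottom interface goes from n = 1.974 toward n = 2.081: a half-wave phase shift.
The two reflections carry the same phase change, so no net offset.
So the condition for constructive reflection is 2 n t = m λ.
Minimum nonzero at m = 1: t = λ / (2 n) = 556 / (2 × 1.974) = 141 nm.

141 nm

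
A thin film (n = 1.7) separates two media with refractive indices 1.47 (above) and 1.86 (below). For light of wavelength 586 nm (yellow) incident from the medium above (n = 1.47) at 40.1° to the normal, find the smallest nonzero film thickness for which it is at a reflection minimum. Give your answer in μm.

Ray reflecting at the top interface goes from n = 1.47 toward n = 1.7: a half-wave phase shift.
At the lower boundary (n = 1.7 to n = 1.86) the reflected ray undergoes a half-wave phase shift.
Net: no relative phase inversion (both shifts match).
So the condition for destructive reflection is 2 n t cos θ_r = (m + ½) λ.
Snell's law: 1.47 sin 40.1° = 1.7 sin θ_r → sin θ_r = 0.557, cos θ_r = 0.831.
Minimum at m = 0: t = λ / (4 n cos θ_r) = 586 / (4 × 1.7 × 0.831) = 104 nm.

0.104 μm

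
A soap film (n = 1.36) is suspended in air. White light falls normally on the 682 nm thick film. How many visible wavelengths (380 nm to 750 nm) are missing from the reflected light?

2

Top surface (1.0 → 1.36): reflection off a higher-index medium gives a half-wave phase shift.
Ray reflecting at the bottom interface goes from n = 1.36 toward n = 1.0: no phase shift.
Net: one phase inversion between the two reflected rays.
With one net inversion, destructive interference in reflection requires 2 n t = m λ.
λ = 2 n t / m = 1855 / m nm.
m=2: 928 nm (IR); m=3: 618 nm (visible); m=4: 464 nm (visible); m=5: 371 nm (UV).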